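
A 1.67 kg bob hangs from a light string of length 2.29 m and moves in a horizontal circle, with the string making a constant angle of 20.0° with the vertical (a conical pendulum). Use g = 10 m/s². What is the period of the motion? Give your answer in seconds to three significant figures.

2.91 s

r = L sinθ = 0.7832 m. From T sinθ = mω²r and T cosθ = mg: tanθ = ω²r/g, so ω² = g tanθ / r = g/(L cosθ).
ω = √(g/(L cosθ)) = √(10.0/(2.29 × 0.9397)) = √4.647 = 2.156 rad/s.
Period = 2π/ω = 2.915 s.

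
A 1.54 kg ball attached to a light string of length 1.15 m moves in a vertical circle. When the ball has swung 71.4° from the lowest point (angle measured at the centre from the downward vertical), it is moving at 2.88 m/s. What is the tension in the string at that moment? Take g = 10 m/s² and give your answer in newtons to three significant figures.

Take the radial direction toward the centre of the circle as positive. The component of the weight along the string toward the centre is −mg cos φ (φ measured from the bottom), so Newton's second law along the string gives T − mg cos φ = m v²/r.
cos 71.4° = 0.3190, so T = m(v²/r + g cos φ) = 1.54 × ((2.88)²/1.15 + 10.0 × 0.3190) = 1.54 × (7.213 + (3.190)) = 1.54 × 10.40 = 16.02 N.

16.0 N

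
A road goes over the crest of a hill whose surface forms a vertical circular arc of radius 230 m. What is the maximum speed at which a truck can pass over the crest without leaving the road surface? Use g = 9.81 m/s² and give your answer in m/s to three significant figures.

47.5 m/s

At the crest the centre of the circle is below the truck, so the net downward (centripetal) force is mg − N = mv²/r.
The truck leaves the road when N → 0, giving v_max = √(g r) = √(9.81 × 230) = 47.50 m/s.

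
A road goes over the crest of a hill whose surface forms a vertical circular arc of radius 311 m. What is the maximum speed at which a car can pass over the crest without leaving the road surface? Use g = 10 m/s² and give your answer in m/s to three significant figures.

55.8 m/s

At the crest the centre of the circle is below the car, so the net downward (centripetal) force is mg − N = mv²/r.
The car leaves the road when N → 0, giving v_max = √(g r) = √(10.0 × 311) = 55.77 m/s.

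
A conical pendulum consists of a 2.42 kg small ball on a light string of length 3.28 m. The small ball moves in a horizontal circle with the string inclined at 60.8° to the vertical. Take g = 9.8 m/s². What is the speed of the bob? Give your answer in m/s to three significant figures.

The radius of the circle is r = L sinθ = 3.28 × sin 60.8° = 2.863 m.
Horizontally T sinθ = mv²/r and vertically T cosθ = mg, so tanθ = v²/(rg).
v = √(r g tanθ) = √(2.863 × 9.8 × 1.789) = √50.21 = 7.086 m/s.

7.09 m/s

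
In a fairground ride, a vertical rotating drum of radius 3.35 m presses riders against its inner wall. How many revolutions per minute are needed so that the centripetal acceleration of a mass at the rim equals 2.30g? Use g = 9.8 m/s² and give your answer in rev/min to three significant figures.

Require ω²r = 2.30g, so ω = √(2.30 × 9.8/3.35) = 2.594 rad/s.
In rev/min: ω × 60/(2π) = 2.594 × 60/(2π) = 24.77 rev/min.

24.8 rev/min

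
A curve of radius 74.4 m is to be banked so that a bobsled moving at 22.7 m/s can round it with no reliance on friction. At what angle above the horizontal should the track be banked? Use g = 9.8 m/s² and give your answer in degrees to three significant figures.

35.2°

For a frictionless banked turn: horizontally N sinθ = mv²/r and vertically N cosθ = mg.
Dividing: tanθ = v²/(r g) = (22.7)²/(74.4 × 9.8) = 515.3/729.1 = 0.7067.
θ = arctan(0.7067) = 35.25°.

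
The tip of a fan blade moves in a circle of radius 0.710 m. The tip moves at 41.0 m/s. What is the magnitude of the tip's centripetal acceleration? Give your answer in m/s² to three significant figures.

a_c = v²/r = (41.00)²/0.710 = 1681/0.710 = 2368 m/s².

2370 m/s²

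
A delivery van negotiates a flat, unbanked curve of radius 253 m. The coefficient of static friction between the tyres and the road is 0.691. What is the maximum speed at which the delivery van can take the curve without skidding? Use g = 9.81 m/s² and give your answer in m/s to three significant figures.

41.4 m/s

The only inward force on a level bend is static friction, so at the limit f_s = μ_s N = μ_s m g = m v²/r.
Mass cancels: v_max = √(μ_s g r) = √(0.691 × 9.81 × 253) = √1715 = 41.41 m/s.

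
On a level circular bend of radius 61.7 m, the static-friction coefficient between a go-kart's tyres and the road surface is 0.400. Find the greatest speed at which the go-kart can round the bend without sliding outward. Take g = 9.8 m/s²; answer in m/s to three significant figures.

15.6 m/s

Friction provides the centripetal force on a flat curve. At maximum speed it is at its limiting value: μ_s m g = m v²/r.
Mass cancels: v_max = √(μ_s g r) = √(0.400 × 9.8 × 61.7) = √241.9 = 15.55 m/s.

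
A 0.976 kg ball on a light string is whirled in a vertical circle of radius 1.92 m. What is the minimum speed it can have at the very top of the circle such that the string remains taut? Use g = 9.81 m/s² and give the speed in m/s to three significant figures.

At the top, both weight mg and T point toward the centre: T + mg = mv²/r.
At minimum speed T → 0, so mg = mv_min²/r ⇒ v_min = √(g r) = √(9.81 × 1.92) = 4.340 m/s.

4.34 m/s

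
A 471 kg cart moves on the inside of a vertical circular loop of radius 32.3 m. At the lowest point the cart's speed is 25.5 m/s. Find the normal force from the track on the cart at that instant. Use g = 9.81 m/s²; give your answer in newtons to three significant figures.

At the lowest point, N points up (toward the centre) and the weight mg points down (away from the centre), so the net inward force is N − mg = mv²/r.
N = m(v²/r + g) = 471 × ((25.5)²/32.3 + 9.81) = 471 × (20.13 + 9.81) = 471 × 29.94 = 14100 N.

14100 N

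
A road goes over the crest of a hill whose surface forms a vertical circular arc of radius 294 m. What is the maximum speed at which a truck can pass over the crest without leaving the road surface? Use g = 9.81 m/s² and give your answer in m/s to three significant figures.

53.7 m/s

At the crest the centre of the circle is below the truck, so the net downward (centripetal) force is mg − N = mv²/r.
The truck leaves the road when N → 0, giving v_max = √(g r) = √(9.81 × 294) = 53.70 m/s.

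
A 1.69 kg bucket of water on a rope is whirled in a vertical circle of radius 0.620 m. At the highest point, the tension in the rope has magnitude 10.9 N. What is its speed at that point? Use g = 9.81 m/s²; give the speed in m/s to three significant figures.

3.18 m/s

At the top, T + mg = mv²/r, so v = √(r(T/m + g)) = √(0.620 × (10.9/1.69 + 9.81)) = √(0.620 × 16.26) = √10.08 = 3.175 m/s.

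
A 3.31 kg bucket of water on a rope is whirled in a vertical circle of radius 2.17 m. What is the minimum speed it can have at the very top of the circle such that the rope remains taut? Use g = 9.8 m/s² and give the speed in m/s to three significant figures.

4.61 m/s

At the top, both weight mg and T point toward the centre: T + mg = mv²/r.
At minimum speed T → 0, so mg = mv_min²/r ⇒ v_min = √(g r) = √(9.8 × 2.17) = 4.612 m/s.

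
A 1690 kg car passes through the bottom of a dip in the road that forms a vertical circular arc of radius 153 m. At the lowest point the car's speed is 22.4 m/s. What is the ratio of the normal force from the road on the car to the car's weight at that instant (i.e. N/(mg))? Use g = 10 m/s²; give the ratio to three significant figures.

1.33

At the bottom, N − mg = mv²/r, so N = m(v²/r + g) and N/(mg) = v²/(rg) + 1 = (22.4)²/(153 × 10.0) + 1 = 0.3279 + 1 = 1.328.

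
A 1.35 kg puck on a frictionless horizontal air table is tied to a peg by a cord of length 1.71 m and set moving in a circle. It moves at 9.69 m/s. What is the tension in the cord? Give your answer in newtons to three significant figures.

The tension is the only horizontal force, so it supplies the full centripetal force: T = m v²/r = 1.35 × (9.690)²/1.71 = 1.35 × 93.90/1.71 = 74.13 N.

74.1 N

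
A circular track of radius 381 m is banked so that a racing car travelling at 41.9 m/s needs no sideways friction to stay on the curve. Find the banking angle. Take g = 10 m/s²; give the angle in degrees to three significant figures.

With no friction, the horizontal component of the normal force provides the centripetal force: N sinθ = mv²/r, while N cosθ = mg vertically.
Dividing: tanθ = v²/(r g) = (41.9)²/(381 × 10.0) = 1756/3810 = 0.4608.
θ = arctan(0.4608) = 24.74°.

24.7°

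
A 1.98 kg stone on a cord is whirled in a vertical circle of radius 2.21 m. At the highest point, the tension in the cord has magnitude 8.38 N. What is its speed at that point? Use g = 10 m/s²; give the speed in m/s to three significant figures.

At the top, T + mg = mv²/r, so v = √(r(T/m + g)) = √(2.21 × (8.38/1.98 + 10.0)) = √(2.21 × 14.23) = √31.45 = 5.608 m/s.

5.61 m/s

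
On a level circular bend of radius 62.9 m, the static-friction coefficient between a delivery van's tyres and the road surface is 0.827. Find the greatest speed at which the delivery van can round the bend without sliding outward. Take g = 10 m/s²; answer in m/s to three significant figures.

22.8 m/s

The only inward force on a level bend is static friction, so at the limit f_s = μ_s N = μ_s m g = m v²/r.
Mass cancels: v_max = √(μ_s g r) = √(0.827 × 10.0 × 62.9) = √520.2 = 22.81 m/s.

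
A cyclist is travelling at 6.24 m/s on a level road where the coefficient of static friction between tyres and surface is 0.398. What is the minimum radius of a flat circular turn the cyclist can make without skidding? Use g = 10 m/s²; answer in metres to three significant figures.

9.78 m

At the limit, μ_s m g = m v²/r, so r_min = v²/(μ_s g) = (6.24)²/(0.398 × 10.0) = 38.94/3.980 = 9.783 m.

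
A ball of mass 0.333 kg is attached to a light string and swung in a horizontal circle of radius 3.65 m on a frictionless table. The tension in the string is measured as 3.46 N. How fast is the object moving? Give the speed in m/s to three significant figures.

6.16 m/s

T = m v²/r ⇒ v = √(T r / m) = √(3.46 × 3.65 / 0.333) = √37.92 = 6.158 m/s.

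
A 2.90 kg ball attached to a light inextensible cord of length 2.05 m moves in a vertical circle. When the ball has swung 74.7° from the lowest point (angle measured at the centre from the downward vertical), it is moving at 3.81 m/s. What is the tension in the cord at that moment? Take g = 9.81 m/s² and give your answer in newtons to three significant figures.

Take the radial direction toward the centre of the circle as positive. The component of the weight along the string toward the centre is −mg cos φ (φ measured from the bottom), so Newton's second law along the string gives T − mg cos φ = m v²/r.
cos 74.7° = 0.2639, so T = m(v²/r + g cos φ) = 2.90 × ((3.81)²/2.05 + 9.81 × 0.2639) = 2.90 × (7.081 + (2.589)) = 2.90 × 9.670 = 28.04 N.

28.0 N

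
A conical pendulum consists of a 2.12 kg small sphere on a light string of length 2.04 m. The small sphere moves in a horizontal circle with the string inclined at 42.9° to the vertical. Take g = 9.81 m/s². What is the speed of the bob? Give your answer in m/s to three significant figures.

3.56 m/s

The radius of the circle is r = L sinθ = 2.04 × sin 42.9° = 1.389 m.
Horizontally T sinθ = mv²/r and vertically T cosθ = mg, so tanθ = v²/(rg).
v = √(r g tanθ) = √(1.389 × 9.81 × 0.9293) = √12.66 = 3.558 m/s.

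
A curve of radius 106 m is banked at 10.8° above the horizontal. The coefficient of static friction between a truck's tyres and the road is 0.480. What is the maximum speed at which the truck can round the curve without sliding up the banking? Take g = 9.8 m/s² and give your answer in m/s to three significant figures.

At the maximum speed, friction acts down the slope at its limiting value f = μN. Radially (horizontal, toward centre): N sinθ + μN cosθ = mv²/r. Vertically: N cosθ − μN sinθ = mg.
Dividing: v² = r g (sinθ + μcosθ)/(cosθ − μsinθ).
sinθ + μcosθ = 0.1874 + 0.480×0.9823 = 0.6589; cosθ − μsinθ = 0.9823 − 0.480×0.1874 = 0.8923.
v² = 106 × 9.8 × 0.6589/0.8923 = 767.0 m²/s², so v = 27.70 m/s.

27.7 m/s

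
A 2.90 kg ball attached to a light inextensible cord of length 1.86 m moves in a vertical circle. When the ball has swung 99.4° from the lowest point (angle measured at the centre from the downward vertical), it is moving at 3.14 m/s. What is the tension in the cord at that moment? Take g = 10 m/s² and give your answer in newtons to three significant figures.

Take the radial direction toward the centre of the circle as positive. The component of the weight along the string toward the centre is −mg cos φ (φ measured from the bottom), so Newton's second law along the string gives T − mg cos φ = m v²/r.
cos 99.4° = -0.1633, so T = m(v²/r + g cos φ) = 2.90 × ((3.14)²/1.86 + 10.0 × -0.1633) = 2.90 × (5.301 + (-1.633)) = 2.90 × 3.668 = 10.64 N.

10.6 N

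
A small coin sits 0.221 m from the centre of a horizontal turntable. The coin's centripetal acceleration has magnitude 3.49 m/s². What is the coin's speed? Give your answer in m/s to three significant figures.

0.878 m/s

a_c = v²/r ⇒ v = √(a_c · r) = √(3.49 × 0.221) = √0.7713 = 0.8782 m/s.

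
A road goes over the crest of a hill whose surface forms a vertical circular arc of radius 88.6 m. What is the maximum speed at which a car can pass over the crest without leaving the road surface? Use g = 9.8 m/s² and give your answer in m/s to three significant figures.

At the crest the centre of the circle is below the car, so the net downward (centripetal) force is mg − N = mv²/r.
The car leaves the road when N → 0, giving v_max = √(g r) = √(9.8 × 88.6) = 29.47 m/s.

29.5 m/s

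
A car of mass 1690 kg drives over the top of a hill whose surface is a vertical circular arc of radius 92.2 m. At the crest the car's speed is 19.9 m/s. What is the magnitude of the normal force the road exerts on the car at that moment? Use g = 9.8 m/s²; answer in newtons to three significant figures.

At the crest the centripetal acceleration points downward (toward the centre of the arc), so mg − N = mv²/r.
N = m(g − v²/r) = 1690 × (9.8 − (19.9)²/92.2) = 1690 × (9.8 − 4.295) = 1690 × 5.505 = 9303 N.

9300 N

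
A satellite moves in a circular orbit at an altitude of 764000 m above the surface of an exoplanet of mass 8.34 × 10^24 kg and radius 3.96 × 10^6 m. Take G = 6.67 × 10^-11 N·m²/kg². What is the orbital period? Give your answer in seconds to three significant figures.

r = R + h = 3.96 × 10^6 + 764000 = 4.724 × 10^6 m. Gravity provides the centripetal force: G M m / r² = m v² / r ⇒ v = √(GM/r) = 10850 m/s.
T = 2πr/v = 2π × 4.724 × 10^6 / 10850 = 2735 s.

2740 s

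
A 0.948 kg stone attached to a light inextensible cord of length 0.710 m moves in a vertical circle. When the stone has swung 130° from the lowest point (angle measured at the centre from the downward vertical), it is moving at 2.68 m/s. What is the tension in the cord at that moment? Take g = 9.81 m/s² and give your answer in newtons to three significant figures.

Take the radial direction toward the centre of the circle as positive. The component of the weight along the string toward the centre is −mg cos φ (φ measured from the bottom), so Newton's second law along the string gives T − mg cos φ = m v²/r.
cos 130° = -0.6428, so T = m(v²/r + g cos φ) = 0.948 × ((2.68)²/0.710 + 9.81 × -0.6428) = 0.948 × (10.12 + (-6.306)) = 0.948 × 3.810 = 3.612 N.

3.61 N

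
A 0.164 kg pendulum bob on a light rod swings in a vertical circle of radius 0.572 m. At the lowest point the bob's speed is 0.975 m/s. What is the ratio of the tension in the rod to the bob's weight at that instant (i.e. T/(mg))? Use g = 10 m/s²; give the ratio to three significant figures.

At the bottom, T − mg = mv²/r, so T = m(v²/r + g) and T/(mg) = v²/(rg) + 1 = (0.975)²/(0.572 × 10.0) + 1 = 0.1662 + 1 = 1.166.

1.17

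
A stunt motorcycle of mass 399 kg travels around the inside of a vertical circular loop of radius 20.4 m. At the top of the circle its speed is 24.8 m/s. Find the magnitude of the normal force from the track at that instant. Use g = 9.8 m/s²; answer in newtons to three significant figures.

8120 N

At the top, both N and the weight mg point inward (toward the centre), so N + mg = mv²/r.
N = m(v²/r − g) = 399 × ((24.8)²/20.4 − 9.8) = 399 × (30.15 − 9.8) = 399 × 20.35 = 8119 N.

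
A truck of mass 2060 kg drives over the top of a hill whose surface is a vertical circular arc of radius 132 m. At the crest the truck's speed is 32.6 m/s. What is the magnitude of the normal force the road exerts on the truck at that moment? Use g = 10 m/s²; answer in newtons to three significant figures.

At the crest the centripetal acceleration points downward (toward the centre of the arc), so mg − N = mv²/r.
N = m(g − v²/r) = 2060 × (10.0 − (32.6)²/132) = 2060 × (10.0 − 8.051) = 2060 × 1.949 = 4015 N.

4010 N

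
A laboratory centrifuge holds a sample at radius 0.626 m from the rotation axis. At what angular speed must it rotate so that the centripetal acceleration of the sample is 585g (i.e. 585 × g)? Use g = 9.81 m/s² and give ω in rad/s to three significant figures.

Centripetal acceleration a_c = ω²r. Setting ω²r = 585g:
ω = √(585g / r) = √(585 × 9.81 / 0.626) = √9167 = 95.75 rad/s.

95.7 rad/s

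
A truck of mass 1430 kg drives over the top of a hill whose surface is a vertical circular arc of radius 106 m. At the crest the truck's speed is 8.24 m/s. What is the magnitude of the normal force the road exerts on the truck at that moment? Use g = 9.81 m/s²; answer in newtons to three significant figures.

At the crest the centripetal acceleration points downward (toward the centre of the arc), so mg − N = mv²/r.
N = m(g − v²/r) = 1430 × (9.81 − (8.24)²/106) = 1430 × (9.81 − 0.6405) = 1430 × 9.169 = 13110 N.

13100 N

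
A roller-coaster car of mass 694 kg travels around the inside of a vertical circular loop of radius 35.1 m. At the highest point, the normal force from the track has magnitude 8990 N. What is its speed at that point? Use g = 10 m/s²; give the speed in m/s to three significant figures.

At the top, N + mg = mv²/r, so v = √(r(N/m + g)) = √(35.1 × (8990/694 + 10.0)) = √(35.1 × 22.95) = √805.7 = 28.38 m/s.

28.4 m/s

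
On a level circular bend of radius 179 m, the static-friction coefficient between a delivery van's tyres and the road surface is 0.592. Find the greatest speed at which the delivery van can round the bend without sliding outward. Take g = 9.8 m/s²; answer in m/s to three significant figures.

The only inward force on a level bend is static friction, so at the limit f_s = μ_s N = μ_s m g = m v²/r.
Mass cancels: v_max = √(μ_s g r) = √(0.592 × 9.8 × 179) = √1038 = 32.23 m/s.

32.2 m/s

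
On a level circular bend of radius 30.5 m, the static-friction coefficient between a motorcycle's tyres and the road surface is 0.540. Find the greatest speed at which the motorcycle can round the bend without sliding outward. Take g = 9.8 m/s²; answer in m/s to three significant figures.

12.7 m/s

On a flat curve, static friction is the only horizontal force, so it must supply the full centripetal force: μ_s m g = m v²/r.
Mass cancels: v_max = √(μ_s g r) = √(0.540 × 9.8 × 30.5) = √161.4 = 12.70 m/s.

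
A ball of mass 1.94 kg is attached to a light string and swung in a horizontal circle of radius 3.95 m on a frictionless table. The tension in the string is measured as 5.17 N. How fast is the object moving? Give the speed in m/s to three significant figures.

T = m v²/r ⇒ v = √(T r / m) = √(5.17 × 3.95 / 1.94) = √10.53 = 3.244 m/s.

3.24 m/s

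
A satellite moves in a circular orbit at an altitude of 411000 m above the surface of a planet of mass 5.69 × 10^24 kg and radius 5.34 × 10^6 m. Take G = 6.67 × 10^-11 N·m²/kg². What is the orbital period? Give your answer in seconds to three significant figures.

r = R + h = 5.34 × 10^6 + 411000 = 5.751 × 10^6 m. Gravity provides the centripetal force: G M m / r² = m v² / r ⇒ v = √(GM/r) = 8124 m/s.
T = 2πr/v = 2π × 5.751 × 10^6 / 8124 = 4448 s.

4450 s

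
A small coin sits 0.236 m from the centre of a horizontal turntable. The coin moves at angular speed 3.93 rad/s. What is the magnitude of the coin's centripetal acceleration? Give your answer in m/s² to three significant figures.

v = ωr = 3.93 × 0.236 = 0.9275 m/s.
a_c = v²/r = (0.9275)²/0.236 = 0.8602/0.236 = 3.645 m/s².

3.64 m/s²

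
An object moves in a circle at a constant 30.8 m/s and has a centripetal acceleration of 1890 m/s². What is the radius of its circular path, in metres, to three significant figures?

0.502 m

a_c = v²/r ⇒ r = v²/a_c = (30.8)²/1890 = 948.6/1890 = 0.5019 m.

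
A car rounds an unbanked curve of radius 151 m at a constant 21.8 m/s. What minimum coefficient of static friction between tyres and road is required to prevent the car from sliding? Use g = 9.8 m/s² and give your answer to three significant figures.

0.321

Friction provides the centripetal force: μ_s m g = m v²/r, so μ_s = v²/(g r) = (21.80)²/(9.8 × 151) = 475.2/1480 = 0.3212.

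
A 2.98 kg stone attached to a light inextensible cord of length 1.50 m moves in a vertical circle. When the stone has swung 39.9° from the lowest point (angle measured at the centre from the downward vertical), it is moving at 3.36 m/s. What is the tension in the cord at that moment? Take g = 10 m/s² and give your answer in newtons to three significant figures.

45.3 N

Take the radial direction toward the centre of the circle as positive. The component of the weight along the string toward the centre is −mg cos φ (φ measured from the bottom), so Newton's second law along the string gives T − mg cos φ = m v²/r.
cos 39.9° = 0.7672, so T = m(v²/r + g cos φ) = 2.98 × ((3.36)²/1.50 + 10.0 × 0.7672) = 2.98 × (7.526 + (7.672)) = 2.98 × 15.20 = 45.29 N.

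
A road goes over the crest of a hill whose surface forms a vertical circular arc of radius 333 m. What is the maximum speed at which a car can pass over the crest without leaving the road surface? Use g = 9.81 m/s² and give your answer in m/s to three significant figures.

At the crest the centre of the circle is below the car, so the net downward (centripetal) force is mg − N = mv²/r.
The car leaves the road when N → 0, giving v_max = √(g r) = √(9.81 × 333) = 57.16 m/s.

57.2 m/s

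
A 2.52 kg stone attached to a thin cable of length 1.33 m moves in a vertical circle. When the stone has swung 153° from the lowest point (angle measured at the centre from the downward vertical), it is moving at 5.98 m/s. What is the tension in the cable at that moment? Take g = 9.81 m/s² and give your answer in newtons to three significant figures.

Take the radial direction toward the centre of the circle as positive. The component of the weight along the string toward the centre is −mg cos φ (φ measured from the bottom), so Newton's second law along the string gives T − mg cos φ = m v²/r.
cos 153° = -0.8910, so T = m(v²/r + g cos φ) = 2.52 × ((5.98)²/1.33 + 9.81 × -0.8910) = 2.52 × (26.89 + (-8.741)) = 2.52 × 18.15 = 45.73 N.

45.7 N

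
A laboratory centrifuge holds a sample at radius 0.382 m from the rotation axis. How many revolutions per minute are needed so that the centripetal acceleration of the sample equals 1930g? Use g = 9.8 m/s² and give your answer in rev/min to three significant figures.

2120 rev/min

Require ω²r = 1930g, so ω = √(1930 × 9.8/0.382) = 222.5 rad/s.
In rev/min: ω × 60/(2π) = 222.5 × 60/(2π) = 2125 rev/min.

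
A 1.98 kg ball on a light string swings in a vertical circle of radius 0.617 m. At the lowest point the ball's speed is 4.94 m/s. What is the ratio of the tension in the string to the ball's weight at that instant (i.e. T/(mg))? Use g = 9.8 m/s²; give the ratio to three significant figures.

5.04

At the bottom, T − mg = mv²/r, so T = m(v²/r + g) and T/(mg) = v²/(rg) + 1 = (4.94)²/(0.617 × 9.8) + 1 = 4.036 + 1 = 5.036.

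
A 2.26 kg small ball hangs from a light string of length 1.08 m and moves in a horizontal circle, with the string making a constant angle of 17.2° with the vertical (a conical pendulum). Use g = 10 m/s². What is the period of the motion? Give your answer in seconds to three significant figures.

2.02 s

r = L sinθ = 0.3194 m. From T sinθ = mω²r and T cosθ = mg: tanθ = ω²r/g, so ω² = g tanθ / r = g/(L cosθ).
ω = √(g/(L cosθ)) = √(10.0/(1.08 × 0.9553)) = √9.693 = 3.113 rad/s.
Period = 2π/ω = 2.018 s.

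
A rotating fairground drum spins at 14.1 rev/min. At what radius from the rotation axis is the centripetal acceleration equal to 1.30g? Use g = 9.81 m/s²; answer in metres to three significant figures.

5.85 m

ω = 14.1 rev/min × 2π/60 = 1.477 rad/s.
a_c = ω²r = 1.30g ⇒ r = 1.30 × 9.81 / (1.477)² = 12.75/2.180 = 5.849 m.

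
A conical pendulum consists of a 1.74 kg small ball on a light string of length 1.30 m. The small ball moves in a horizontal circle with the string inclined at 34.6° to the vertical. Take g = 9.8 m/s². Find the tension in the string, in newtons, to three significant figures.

Vertically the bob has no acceleration, so T cosθ = mg.
T = mg/cosθ = 1.74 × 9.8 / cos 34.6° = 17.05/0.8231 = 20.72 N.

20.7 N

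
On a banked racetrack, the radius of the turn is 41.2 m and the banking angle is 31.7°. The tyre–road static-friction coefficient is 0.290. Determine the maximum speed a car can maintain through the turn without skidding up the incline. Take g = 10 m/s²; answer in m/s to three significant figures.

At the maximum speed, friction acts down the slope at its limiting value f = μN. Radially (horizontal, toward centre): N sinθ + μN cosθ = mv²/r. Vertically: N cosθ − μN sinθ = mg.
Dividing: v² = r g (sinθ + μcosθ)/(cosθ − μsinθ).
sinθ + μcosθ = 0.5255 + 0.290×0.8508 = 0.7722; cosθ − μsinθ = 0.8508 − 0.290×0.5255 = 0.6984.
v² = 41.2 × 10.0 × 0.7722/0.6984 = 455.5 m²/s², so v = 21.34 m/s.

21.3 m/s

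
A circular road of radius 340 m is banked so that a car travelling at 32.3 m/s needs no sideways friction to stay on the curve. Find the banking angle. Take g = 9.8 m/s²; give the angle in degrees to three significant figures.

17.4°

With no friction, the horizontal component of the normal force provides the centripetal force: N sinθ = mv²/r, while N cosθ = mg vertically.
Dividing: tanθ = v²/(r g) = (32.3)²/(340 × 9.8) = 1043/3332 = 0.3131.
θ = arctan(0.3131) = 17.39°.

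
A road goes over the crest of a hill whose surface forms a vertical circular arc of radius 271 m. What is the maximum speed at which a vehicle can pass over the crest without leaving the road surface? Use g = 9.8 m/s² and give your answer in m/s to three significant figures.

At the crest the centre of the circle is below the vehicle, so the net downward (centripetal) force is mg − N = mv²/r.
The vehicle leaves the road when N → 0, giving v_max = √(g r) = √(9.8 × 271) = 51.53 m/s.

51.5 m/s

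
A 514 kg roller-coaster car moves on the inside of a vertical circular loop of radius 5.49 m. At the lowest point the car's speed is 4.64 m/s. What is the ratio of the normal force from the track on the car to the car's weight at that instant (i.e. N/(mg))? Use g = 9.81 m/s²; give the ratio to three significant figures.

1.40

At the bottom, N − mg = mv²/r, so N = m(v²/r + g) and N/(mg) = v²/(rg) + 1 = (4.64)²/(5.49 × 9.81) + 1 = 0.3998 + 1 = 1.400.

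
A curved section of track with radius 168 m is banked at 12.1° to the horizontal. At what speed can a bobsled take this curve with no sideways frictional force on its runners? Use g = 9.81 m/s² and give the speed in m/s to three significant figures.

18.8 m/s

On a frictionless banked curve, N sinθ = mv²/r and N cosθ = mg, so tanθ = v²/(rg).
v = √(r g tanθ) = √(168 × 9.81 × tan 12.1°) = √(168 × 9.81 × 0.2144) = √353.3 = 18.80 m/s.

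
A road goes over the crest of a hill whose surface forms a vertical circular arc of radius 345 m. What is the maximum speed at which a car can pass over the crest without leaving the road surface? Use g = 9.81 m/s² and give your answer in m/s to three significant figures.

58.2 m/s

At the crest the centre of the circle is below the car, so the net downward (centripetal) force is mg − N = mv²/r.
The car leaves the road when N → 0, giving v_max = √(g r) = √(9.81 × 345) = 58.18 m/s.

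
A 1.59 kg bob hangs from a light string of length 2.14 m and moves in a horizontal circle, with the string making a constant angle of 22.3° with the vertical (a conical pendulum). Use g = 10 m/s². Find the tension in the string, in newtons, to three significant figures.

Vertically the bob has no acceleration, so T cosθ = mg.
T = mg/cosθ = 1.59 × 10.0 / cos 22.3° = 15.90/0.9252 = 17.19 N.

17.2 N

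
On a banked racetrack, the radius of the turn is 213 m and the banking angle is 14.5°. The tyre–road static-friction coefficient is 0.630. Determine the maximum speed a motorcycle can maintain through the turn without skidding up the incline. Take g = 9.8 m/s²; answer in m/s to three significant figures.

At the maximum speed, friction acts down the slope at its limiting value f = μN. Radially (horizontal, toward centre): N sinθ + μN cosθ = mv²/r. Vertically: N cosθ − μN sinθ = mg.
Dividing: v² = r g (sinθ + μcosθ)/(cosθ − μsinθ).
sinθ + μcosθ = 0.2504 + 0.630×0.9681 = 0.8603; cosθ − μsinθ = 0.9681 − 0.630×0.2504 = 0.8104.
v² = 213 × 9.8 × 0.8603/0.8104 = 2216 m²/s², so v = 47.07 m/s.

47.1 m/s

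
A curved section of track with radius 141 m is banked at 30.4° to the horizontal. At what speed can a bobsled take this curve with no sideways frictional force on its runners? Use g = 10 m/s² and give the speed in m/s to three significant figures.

28.8 m/s

On a frictionless banked curve, N sinθ = mv²/r and N cosθ = mg, so tanθ = v²/(rg).
v = √(r g tanθ) = √(141 × 10.0 × tan 30.4°) = √(141 × 10.0 × 0.5867) = √827.2 = 28.76 m/s.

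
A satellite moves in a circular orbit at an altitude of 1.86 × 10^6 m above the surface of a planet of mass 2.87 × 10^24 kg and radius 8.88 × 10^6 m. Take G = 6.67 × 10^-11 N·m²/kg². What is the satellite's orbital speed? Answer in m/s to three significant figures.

4220 m/s

Orbital radius r = R + h = 8.88 × 10^6 + 1.86 × 10^6 = 1.074 × 10^7 m.
Gravity supplies the centripetal force: G M m / r² = m v² / r, so v = √(GM/r).
v = √(6.67 × 10^-11 × 2.87 × 10^24 / 1.074 × 10^7) = √(1.782 × 10^7) = 4222 m/s.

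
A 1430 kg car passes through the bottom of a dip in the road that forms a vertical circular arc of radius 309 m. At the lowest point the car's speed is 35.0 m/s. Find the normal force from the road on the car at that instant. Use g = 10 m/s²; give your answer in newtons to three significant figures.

20000 N

At the lowest point, N points up (toward the centre) and the weight mg points down (away from the centre), so the net inward force is N − mg = mv²/r.
N = m(v²/r + g) = 1430 × ((35.0)²/309 + 10.0) = 1430 × (3.964 + 10.0) = 1430 × 13.96 = 19970 N.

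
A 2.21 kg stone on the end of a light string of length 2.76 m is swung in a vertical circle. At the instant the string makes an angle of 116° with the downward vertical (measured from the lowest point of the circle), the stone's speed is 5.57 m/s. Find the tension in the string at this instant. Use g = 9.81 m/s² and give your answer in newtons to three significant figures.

15.3 N

Take the radial direction toward the centre of the circle as positive. The component of the weight along the string toward the centre is −mg cos φ (φ measured from the bottom), so Newton's second law along the string gives T − mg cos φ = m v²/r.
cos 116° = -0.4384, so T = m(v²/r + g cos φ) = 2.21 × ((5.57)²/2.76 + 9.81 × -0.4384) = 2.21 × (11.24 + (-4.300)) = 2.21 × 6.940 = 15.34 N.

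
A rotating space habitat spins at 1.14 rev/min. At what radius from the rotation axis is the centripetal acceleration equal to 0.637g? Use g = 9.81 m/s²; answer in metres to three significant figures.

438 m

ω = 1.14 rev/min × 2π/60 = 0.1194 rad/s.
a_c = ω²r = 0.637g ⇒ r = 0.637 × 9.81 / (0.1194)² = 6.249/0.01425 = 438.5 m.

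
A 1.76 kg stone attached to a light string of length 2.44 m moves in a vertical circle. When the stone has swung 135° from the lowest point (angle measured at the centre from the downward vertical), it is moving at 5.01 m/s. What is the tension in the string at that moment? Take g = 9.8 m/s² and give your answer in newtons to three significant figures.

Take the radial direction toward the centre of the circle as positive. The component of the weight along the string toward the centre is −mg cos φ (φ measured from the bottom), so Newton's second law along the string gives T − mg cos φ = m v²/r.
cos 135° = -0.7071, so T = m(v²/r + g cos φ) = 1.76 × ((5.01)²/2.44 + 9.8 × -0.7071) = 1.76 × (10.29 + (-6.930)) = 1.76 × 3.357 = 5.909 N.

5.91 N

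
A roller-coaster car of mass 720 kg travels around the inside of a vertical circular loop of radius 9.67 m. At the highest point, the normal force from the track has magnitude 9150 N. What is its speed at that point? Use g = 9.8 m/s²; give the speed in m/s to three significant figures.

At the top, N + mg = mv²/r, so v = √(r(N/m + g)) = √(9.67 × (9150/720 + 9.8)) = √(9.67 × 22.51) = √217.7 = 14.75 m/s.

14.8 m/s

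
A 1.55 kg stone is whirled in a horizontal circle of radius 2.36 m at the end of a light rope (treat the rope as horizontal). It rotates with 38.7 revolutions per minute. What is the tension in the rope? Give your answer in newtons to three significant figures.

60.1 N

ω = 38.7 rev/min × 2π/60 = 4.053 rad/s, so v = ωr = 4.053 × 2.36 = 9.564 m/s.
The tension is the only horizontal force, so it supplies the full centripetal force: T = m v²/r = 1.55 × (9.564)²/2.36 = 1.55 × 91.48/2.36 = 60.08 N.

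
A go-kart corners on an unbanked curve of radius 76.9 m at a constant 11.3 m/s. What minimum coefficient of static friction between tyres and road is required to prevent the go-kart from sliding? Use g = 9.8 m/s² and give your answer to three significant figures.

0.169

Friction provides the centripetal force: μ_s m g = m v²/r, so μ_s = v²/(g r) = (11.30)²/(9.8 × 76.9) = 127.7/753.6 = 0.1694.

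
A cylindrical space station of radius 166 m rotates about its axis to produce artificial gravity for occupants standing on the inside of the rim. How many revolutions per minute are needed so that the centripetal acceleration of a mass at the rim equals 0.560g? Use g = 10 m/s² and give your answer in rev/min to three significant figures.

1.75 rev/min

Require ω²r = 0.560g, so ω = √(0.560 × 10.0/166) = 0.1837 rad/s.
In rev/min: ω × 60/(2π) = 0.1837 × 60/(2π) = 1.754 rev/min.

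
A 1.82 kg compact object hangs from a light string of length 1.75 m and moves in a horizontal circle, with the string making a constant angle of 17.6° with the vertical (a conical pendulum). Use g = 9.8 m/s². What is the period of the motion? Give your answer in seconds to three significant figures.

r = L sinθ = 0.5291 m. From T sinθ = mω²r and T cosθ = mg: tanθ = ω²r/g, so ω² = g tanθ / r = g/(L cosθ).
ω = √(g/(L cosθ)) = √(9.8/(1.75 × 0.9532)) = √5.875 = 2.424 rad/s.
Period = 2π/ω = 2.592 s.

2.59 s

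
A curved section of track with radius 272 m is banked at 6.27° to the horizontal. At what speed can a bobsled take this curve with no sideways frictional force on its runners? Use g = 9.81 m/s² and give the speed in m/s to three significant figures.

17.1 m/s

On a frictionless banked curve, N sinθ = mv²/r and N cosθ = mg, so tanθ = v²/(rg).
v = √(r g tanθ) = √(272 × 9.81 × tan 6.27°) = √(272 × 9.81 × 0.1099) = √293.2 = 17.12 m/s.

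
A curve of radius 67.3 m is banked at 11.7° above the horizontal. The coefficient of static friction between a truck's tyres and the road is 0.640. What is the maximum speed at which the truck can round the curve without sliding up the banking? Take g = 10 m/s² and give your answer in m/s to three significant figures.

At the maximum speed, friction acts down the slope at its limiting value f = μN. Radially (horizontal, toward centre): N sinθ + μN cosθ = mv²/r. Vertically: N cosθ − μN sinθ = mg.
Dividing: v² = r g (sinθ + μcosθ)/(cosθ − μsinθ).
sinθ + μcosθ = 0.2028 + 0.640×0.9792 = 0.8295; cosθ − μsinθ = 0.9792 − 0.640×0.2028 = 0.8494.
v² = 67.3 × 10.0 × 0.8295/0.8494 = 657.2 m²/s², so v = 25.64 m/s.

25.6 m/s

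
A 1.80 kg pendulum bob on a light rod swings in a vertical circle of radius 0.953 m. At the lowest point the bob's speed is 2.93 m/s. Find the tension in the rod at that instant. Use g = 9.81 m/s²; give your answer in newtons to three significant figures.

33.9 N

At the lowest point, T points up (toward the centre) and the weight mg points down (away from the centre), so the net inward force is T − mg = mv²/r.
T = m(v²/r + g) = 1.80 × ((2.93)²/0.953 + 9.81) = 1.80 × (9.008 + 9.81) = 1.80 × 18.82 = 33.87 N.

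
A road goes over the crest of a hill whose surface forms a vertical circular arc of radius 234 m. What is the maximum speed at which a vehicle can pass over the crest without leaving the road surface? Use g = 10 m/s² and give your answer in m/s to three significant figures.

At the crest the centre of the circle is below the vehicle, so the net downward (centripetal) force is mg − N = mv²/r.
The vehicle leaves the road when N → 0, giving v_max = √(g r) = √(10.0 × 234) = 48.37 m/s.

48.4 m/s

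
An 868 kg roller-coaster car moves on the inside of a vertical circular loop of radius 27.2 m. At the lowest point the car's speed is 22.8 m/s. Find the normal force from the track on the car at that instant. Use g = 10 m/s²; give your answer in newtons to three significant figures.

At the lowest point, N points up (toward the centre) and the weight mg points down (away from the centre), so the net inward force is N − mg = mv²/r.
N = m(v²/r + g) = 868 × ((22.8)²/27.2 + 10.0) = 868 × (19.11 + 10.0) = 868 × 29.11 = 25270 N.

25300 N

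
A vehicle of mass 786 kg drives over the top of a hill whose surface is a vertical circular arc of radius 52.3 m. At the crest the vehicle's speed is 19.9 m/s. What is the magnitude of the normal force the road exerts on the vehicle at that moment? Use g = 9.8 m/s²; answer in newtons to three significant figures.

At the crest the centripetal acceleration points downward (toward the centre of the arc), so mg − N = mv²/r.
N = m(g − v²/r) = 786 × (9.8 − (19.9)²/52.3) = 786 × (9.8 − 7.572) = 786 × 2.228 = 1751 N.

1750 N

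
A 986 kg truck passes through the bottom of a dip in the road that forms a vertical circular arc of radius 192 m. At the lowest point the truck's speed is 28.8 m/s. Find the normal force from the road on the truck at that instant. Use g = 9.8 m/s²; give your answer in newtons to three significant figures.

13900 N

At the lowest point, N points up (toward the centre) and the weight mg points down (away from the centre), so the net inward force is N − mg = mv²/r.
N = m(v²/r + g) = 986 × ((28.8)²/192 + 9.8) = 986 × (4.320 + 9.8) = 986 × 14.12 = 13920 N.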